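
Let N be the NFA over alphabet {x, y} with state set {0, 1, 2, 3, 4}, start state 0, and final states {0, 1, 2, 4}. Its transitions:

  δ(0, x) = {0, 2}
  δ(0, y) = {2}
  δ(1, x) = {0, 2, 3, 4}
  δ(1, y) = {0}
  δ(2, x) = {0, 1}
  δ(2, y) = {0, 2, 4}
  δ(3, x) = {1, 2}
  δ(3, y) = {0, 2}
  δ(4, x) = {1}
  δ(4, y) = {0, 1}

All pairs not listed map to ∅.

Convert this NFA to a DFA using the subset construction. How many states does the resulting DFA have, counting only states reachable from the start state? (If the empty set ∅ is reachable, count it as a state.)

Start state of the DFA: {0}.
{0} --x--> {0, 2}  [new]
{0} --y--> {2}  [new]
{0, 2} --x--> {0, 1, 2}  [new]
{0, 2} --y--> {0, 2, 4}  [new]
{2} --x--> {0, 1}  [new]
{2} --y--> {0, 2, 4}  [seen]
{0, 1, 2} --x--> {0, 1, 2, 3, 4}  [new]
{0, 1, 2} --y--> {0, 2, 4}  [seen]
{0, 2, 4} --x--> {0, 1, 2}  [seen]
{0, 2, 4} --y--> {0, 1, 2, 4}  [new]
{0, 1} --x--> {0, 2, 3, 4}  [new]
{0, 1} --y--> {0, 2}  [seen]
{0, 1, 2, 3, 4} --x--> {0, 1, 2, 3, 4}  [seen]
{0, 1, 2, 3, 4} --y--> {0, 1, 2, 4}  [seen]
{0, 1, 2, 4} --x--> {0, 1, 2, 3, 4}  [seen]
{0, 1, 2, 4} --y--> {0, 1, 2, 4}  [seen]
{0, 2, 3, 4} --x--> {0, 1, 2}  [seen]
{0, 2, 3, 4} --y--> {0, 1, 2, 4}  [seen]
Reachable DFA states: {0}, {0, 2}, {2}, {0, 1, 2}, {0, 2, 4}, {0, 1}, {0, 1, 2, 3, 4}, {0, 1, 2, 4}, {0, 2, 3, 4}.

9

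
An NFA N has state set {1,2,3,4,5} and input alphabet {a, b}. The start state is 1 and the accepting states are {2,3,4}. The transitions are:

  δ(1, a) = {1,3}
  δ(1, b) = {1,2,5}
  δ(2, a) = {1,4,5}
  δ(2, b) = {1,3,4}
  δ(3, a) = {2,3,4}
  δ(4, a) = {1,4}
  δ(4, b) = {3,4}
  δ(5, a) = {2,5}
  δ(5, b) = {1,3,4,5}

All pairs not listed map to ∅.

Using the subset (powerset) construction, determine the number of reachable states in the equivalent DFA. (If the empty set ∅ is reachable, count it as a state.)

5

Start state of the DFA: {1}.
{1} --a--> {1,3}  [new]
{1} --b--> {1,2,5}  [new]
{1,3} --a--> {1,2,3,4}  [new]
{1,3} --b--> {1,2,5}  [seen]
{1,2,5} --a--> {1,2,3,4,5}  [new]
{1,2,5} --b--> {1,2,3,4,5}  [seen]
{1,2,3,4} --a--> {1,2,3,4,5}  [seen]
{1,2,3,4} --b--> {1,2,3,4,5}  [seen]
{1,2,3,4,5} --a--> {1,2,3,4,5}  [seen]
{1,2,3,4,5} --b--> {1,2,3,4,5}  [seen]
Reachable DFA states: {1}, {1,3}, {1,2,5}, {1,2,3,4}, {1,2,3,4,5}.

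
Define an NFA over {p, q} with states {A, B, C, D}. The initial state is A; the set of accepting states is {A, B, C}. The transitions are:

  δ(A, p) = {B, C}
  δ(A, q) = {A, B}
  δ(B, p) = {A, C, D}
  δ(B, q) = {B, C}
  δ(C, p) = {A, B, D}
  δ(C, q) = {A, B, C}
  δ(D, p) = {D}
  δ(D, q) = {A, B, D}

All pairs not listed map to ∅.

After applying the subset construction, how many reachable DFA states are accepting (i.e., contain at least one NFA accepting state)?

Start state of the DFA: {A}.
{A} --p--> {B, C}  [new]
{A} --q--> {A, B}  [new]
{B, C} --p--> {A, B, C, D}  [new]
{B, C} --q--> {A, B, C}  [new]
{A, B} --p--> {A, B, C, D}  [seen]
{A, B} --q--> {A, B, C}  [seen]
{A, B, C, D} --p--> {A, B, C, D}  [seen]
{A, B, C, D} --q--> {A, B, C, D}  [seen]
{A, B, C} --p--> {A, B, C, D}  [seen]
{A, B, C} --q--> {A, B, C}  [seen]
Reachable DFA states: {A}, {B, C}, {A, B}, {A, B, C, D}, {A, B, C}.
Accepting DFA states (contain an NFA accepting state): {A}, {B, C}, {A, B}, {A, B, C, D}, {A, B, C}.

5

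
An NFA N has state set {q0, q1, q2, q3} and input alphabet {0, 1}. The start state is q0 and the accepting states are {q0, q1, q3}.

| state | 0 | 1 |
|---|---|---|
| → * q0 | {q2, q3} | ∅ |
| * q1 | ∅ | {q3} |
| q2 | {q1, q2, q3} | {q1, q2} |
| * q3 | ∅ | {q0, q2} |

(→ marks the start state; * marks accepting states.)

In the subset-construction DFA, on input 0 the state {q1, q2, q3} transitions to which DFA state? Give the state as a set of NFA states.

{q1, q2, q3}

δ(q1,0) = ∅; δ(q2,0) = {q1, q2, q3}; δ(q3,0) = ∅.
Union: {q1, q2, q3}.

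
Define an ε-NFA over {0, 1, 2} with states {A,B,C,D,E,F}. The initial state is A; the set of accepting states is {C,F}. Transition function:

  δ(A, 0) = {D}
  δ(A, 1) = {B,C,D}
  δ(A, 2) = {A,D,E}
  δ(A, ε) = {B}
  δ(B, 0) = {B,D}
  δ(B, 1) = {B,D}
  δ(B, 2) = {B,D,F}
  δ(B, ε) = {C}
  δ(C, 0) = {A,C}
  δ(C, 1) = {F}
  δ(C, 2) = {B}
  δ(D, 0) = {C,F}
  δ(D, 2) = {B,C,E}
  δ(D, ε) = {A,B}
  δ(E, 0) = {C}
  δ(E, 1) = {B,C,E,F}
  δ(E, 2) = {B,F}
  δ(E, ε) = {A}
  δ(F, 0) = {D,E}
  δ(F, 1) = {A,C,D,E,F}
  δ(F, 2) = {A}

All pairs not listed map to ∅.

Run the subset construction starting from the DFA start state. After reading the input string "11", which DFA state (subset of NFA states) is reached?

Start: {A,B,C}.
δ(A,1) = {B,C,D}; δ(B,1) = {B,D}; δ(C,1) = {F}.
Union: {B,C,D,F}.
ε-closure gives {A,B,C,D,F}.
After 1: {A,B,C,D,F}.
δ(A,1) = {B,C,D}; δ(B,1) = {B,D}; δ(C,1) = {F}; δ(D,1) = ∅; δ(F,1) = {A,C,D,E,F}.
Union: {A,B,C,D,E,F}.
After 1: {A,B,C,D,E,F}.

{A,B,C,D,E,F}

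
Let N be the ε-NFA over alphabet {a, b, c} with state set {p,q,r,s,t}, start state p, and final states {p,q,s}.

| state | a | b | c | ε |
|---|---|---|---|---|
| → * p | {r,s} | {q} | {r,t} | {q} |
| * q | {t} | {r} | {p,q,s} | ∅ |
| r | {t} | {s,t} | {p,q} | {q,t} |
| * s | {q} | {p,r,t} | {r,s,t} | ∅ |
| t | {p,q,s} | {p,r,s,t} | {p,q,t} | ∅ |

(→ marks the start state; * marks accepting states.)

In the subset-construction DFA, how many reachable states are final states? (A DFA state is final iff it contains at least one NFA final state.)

Start state of the DFA: {p,q} (ε-closure of the NFA start).
{p,q} --a--> {q,r,s,t}  [new]
{p,q} --b--> {q,r,t}  [new]
{p,q} --c--> {p,q,r,s,t}  [new]
{q,r,s,t} --a--> {p,q,s,t}  [new]
{q,r,s,t} --b--> {p,q,r,s,t}  [seen]
{q,r,s,t} --c--> {p,q,r,s,t}  [seen]
{q,r,t} --a--> {p,q,s,t}  [seen]
{q,r,t} --b--> {p,q,r,s,t}  [seen]
{q,r,t} --c--> {p,q,s,t}  [seen]
{p,q,r,s,t} --a--> {p,q,r,s,t}  [seen]
{p,q,r,s,t} --b--> {p,q,r,s,t}  [seen]
{p,q,r,s,t} --c--> {p,q,r,s,t}  [seen]
{p,q,s,t} --a--> {p,q,r,s,t}  [seen]
{p,q,s,t} --b--> {p,q,r,s,t}  [seen]
{p,q,s,t} --c--> {p,q,r,s,t}  [seen]
Reachable DFA states: {p,q}, {q,r,s,t}, {q,r,t}, {p,q,r,s,t}, {p,q,s,t}.
Accepting DFA states (contain an NFA accepting state): {p,q}, {q,r,s,t}, {q,r,t}, {p,q,r,s,t}, {p,q,s,t}.

5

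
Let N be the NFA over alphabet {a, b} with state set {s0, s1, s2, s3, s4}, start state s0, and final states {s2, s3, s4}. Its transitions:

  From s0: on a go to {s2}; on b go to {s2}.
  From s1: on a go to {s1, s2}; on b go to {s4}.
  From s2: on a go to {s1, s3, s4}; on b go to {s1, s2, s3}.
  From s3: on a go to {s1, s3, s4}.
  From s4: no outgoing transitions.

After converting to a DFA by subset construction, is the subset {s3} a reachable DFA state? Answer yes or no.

no

Start state of the DFA: {s0}.
{s0} --a--> {s2}  [new]
{s0} --b--> {s2}  [seen]
{s2} --a--> {s1, s3, s4}  [new]
{s2} --b--> {s1, s2, s3}  [new]
{s1, s3, s4} --a--> {s1, s2, s3, s4}  [new]
{s1, s3, s4} --b--> {s4}  [new]
{s1, s2, s3} --a--> {s1, s2, s3, s4}  [seen]
{s1, s2, s3} --b--> {s1, s2, s3, s4}  [seen]
{s1, s2, s3, s4} --a--> {s1, s2, s3, s4}  [seen]
{s1, s2, s3, s4} --b--> {s1, s2, s3, s4}  [seen]
{s4} --a--> ∅  [new]
{s4} --b--> ∅  [seen]
∅ --a--> ∅  [seen]
∅ --b--> ∅  [seen]
Reachable DFA states: {s0}, {s2}, {s1, s3, s4}, {s1, s2, s3}, {s1, s2, s3, s4}, {s4}, ∅.
{s3} is not among them.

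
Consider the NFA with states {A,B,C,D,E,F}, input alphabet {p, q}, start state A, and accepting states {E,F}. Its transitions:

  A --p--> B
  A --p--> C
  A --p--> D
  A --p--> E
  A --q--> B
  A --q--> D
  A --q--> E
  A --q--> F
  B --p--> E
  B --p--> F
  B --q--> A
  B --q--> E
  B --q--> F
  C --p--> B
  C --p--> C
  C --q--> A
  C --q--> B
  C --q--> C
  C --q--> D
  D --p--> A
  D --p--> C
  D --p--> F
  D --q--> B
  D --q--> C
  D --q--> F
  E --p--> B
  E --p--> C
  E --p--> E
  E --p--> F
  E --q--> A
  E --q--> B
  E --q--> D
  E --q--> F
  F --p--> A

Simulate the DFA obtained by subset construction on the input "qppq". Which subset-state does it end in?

{A,B,C,D,E,F}

Start: {A}.
δ(A,q) = {B,D,E,F}.
Union: {B,D,E,F}.
After q: {B,D,E,F}.
δ(B,p) = {E,F}; δ(D,p) = {A,C,F}; δ(E,p) = {B,C,E,F}; δ(F,p) = {A}.
Union: {A,B,C,E,F}.
After p: {A,B,C,E,F}.
δ(A,p) = {B,C,D,E}; δ(B,p) = {E,F}; δ(C,p) = {B,C}; δ(E,p) = {B,C,E,F}; δ(F,p) = {A}.
Union: {A,B,C,D,E,F}.
After p: {A,B,C,D,E,F}.
δ(A,q) = {B,D,E,F}; δ(B,q) = {A,E,F}; δ(C,q) = {A,B,C,D}; δ(D,q) = {B,C,F}; δ(E,q) = {A,B,D,F}; δ(F,q) = ∅.
Union: {A,B,C,D,E,F}.
After q: {A,B,C,D,E,F}.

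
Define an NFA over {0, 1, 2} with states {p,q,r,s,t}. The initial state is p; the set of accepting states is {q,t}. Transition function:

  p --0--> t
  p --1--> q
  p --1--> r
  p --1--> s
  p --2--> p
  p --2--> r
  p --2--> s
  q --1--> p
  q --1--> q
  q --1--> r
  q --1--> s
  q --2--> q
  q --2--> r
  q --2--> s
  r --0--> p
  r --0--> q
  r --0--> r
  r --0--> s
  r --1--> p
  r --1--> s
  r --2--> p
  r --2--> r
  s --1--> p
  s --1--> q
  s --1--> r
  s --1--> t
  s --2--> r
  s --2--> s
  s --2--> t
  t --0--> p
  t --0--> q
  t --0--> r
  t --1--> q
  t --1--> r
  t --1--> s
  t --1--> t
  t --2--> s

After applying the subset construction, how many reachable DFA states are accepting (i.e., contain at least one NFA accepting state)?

Start state of the DFA: {p}.
{p} --0--> {t}  [new]
{p} --1--> {q,r,s}  [new]
{p} --2--> {p,r,s}  [new]
{t} --0--> {p,q,r}  [new]
{t} --1--> {q,r,s,t}  [new]
{t} --2--> {s}  [new]
{q,r,s} --0--> {p,q,r,s}  [new]
{q,r,s} --1--> {p,q,r,s,t}  [new]
{q,r,s} --2--> {p,q,r,s,t}  [seen]
{p,r,s} --0--> {p,q,r,s,t}  [seen]
{p,r,s} --1--> {p,q,r,s,t}  [seen]
{p,r,s} --2--> {p,r,s,t}  [new]
{p,q,r} --0--> {p,q,r,s,t}  [seen]
{p,q,r} --1--> {p,q,r,s}  [seen]
{p,q,r} --2--> {p,q,r,s}  [seen]
{q,r,s,t} --0--> {p,q,r,s}  [seen]
{q,r,s,t} --1--> {p,q,r,s,t}  [seen]
{q,r,s,t} --2--> {p,q,r,s,t}  [seen]
{s} --0--> ∅  [new]
{s} --1--> {p,q,r,t}  [new]
{s} --2--> {r,s,t}  [new]
{p,q,r,s} --0--> {p,q,r,s,t}  [seen]
{p,q,r,s} --1--> {p,q,r,s,t}  [seen]
{p,q,r,s} --2--> {p,q,r,s,t}  [seen]
{p,q,r,s,t} --0--> {p,q,r,s,t}  [seen]
{p,q,r,s,t} --1--> {p,q,r,s,t}  [seen]
{p,q,r,s,t} --2--> {p,q,r,s,t}  [seen]
{p,r,s,t} --0--> {p,q,r,s,t}  [seen]
{p,r,s,t} --1--> {p,q,r,s,t}  [seen]
{p,r,s,t} --2--> {p,r,s,t}  [seen]
∅ --0--> ∅  [seen]
∅ --1--> ∅  [seen]
∅ --2--> ∅  [seen]
{p,q,r,t} --0--> {p,q,r,s,t}  [seen]
{p,q,r,t} --1--> {p,q,r,s,t}  [seen]
{p,q,r,t} --2--> {p,q,r,s}  [seen]
{r,s,t} --0--> {p,q,r,s}  [seen]
{r,s,t} --1--> {p,q,r,s,t}  [seen]
{r,s,t} --2--> {p,r,s,t}  [seen]
Reachable DFA states: {p}, {t}, {q,r,s}, {p,r,s}, {p,q,r}, {q,r,s,t}, {s}, {p,q,r,s}, {p,q,r,s,t}, {p,r,s,t}, ∅, {p,q,r,t}, {r,s,t}.
Accepting DFA states (contain an NFA accepting state): {t}, {q,r,s}, {p,q,r}, {q,r,s,t}, {p,q,r,s}, {p,q,r,s,t}, {p,r,s,t}, {p,q,r,t}, {r,s,t}.

9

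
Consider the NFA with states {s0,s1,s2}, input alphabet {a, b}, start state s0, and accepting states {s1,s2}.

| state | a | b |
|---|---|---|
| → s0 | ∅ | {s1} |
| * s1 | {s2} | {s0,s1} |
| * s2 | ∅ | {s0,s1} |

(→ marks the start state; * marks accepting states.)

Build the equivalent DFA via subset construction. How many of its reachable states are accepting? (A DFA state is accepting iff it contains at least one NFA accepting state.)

Start state of the DFA: {s0}.
{s0} --a--> ∅  [new]
{s0} --b--> {s1}  [new]
∅ --a--> ∅  [seen]
∅ --b--> ∅  [seen]
{s1} --a--> {s2}  [new]
{s1} --b--> {s0,s1}  [new]
{s2} --a--> ∅  [seen]
{s2} --b--> {s0,s1}  [seen]
{s0,s1} --a--> {s2}  [seen]
{s0,s1} --b--> {s0,s1}  [seen]
Reachable DFA states: {s0}, ∅, {s1}, {s2}, {s0,s1}.
Accepting DFA states (contain an NFA accepting state): {s1}, {s2}, {s0,s1}.

3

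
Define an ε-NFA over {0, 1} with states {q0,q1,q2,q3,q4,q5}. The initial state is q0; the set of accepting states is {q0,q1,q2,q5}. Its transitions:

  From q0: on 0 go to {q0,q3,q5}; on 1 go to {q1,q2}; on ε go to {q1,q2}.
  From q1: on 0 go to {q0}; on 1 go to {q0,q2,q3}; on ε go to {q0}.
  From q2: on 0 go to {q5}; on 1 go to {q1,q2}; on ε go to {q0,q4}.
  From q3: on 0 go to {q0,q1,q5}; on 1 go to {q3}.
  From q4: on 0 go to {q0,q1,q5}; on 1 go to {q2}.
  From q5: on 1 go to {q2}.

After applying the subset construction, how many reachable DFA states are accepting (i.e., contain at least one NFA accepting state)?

3

Start state of the DFA: {q0,q1,q2,q4} (ε-closure of the NFA start).
{q0,q1,q2,q4} --0--> {q0,q1,q2,q3,q4,q5}  [new]
{q0,q1,q2,q4} --1--> {q0,q1,q2,q3,q4}  [new]
{q0,q1,q2,q3,q4,q5} --0--> {q0,q1,q2,q3,q4,q5}  [seen]
{q0,q1,q2,q3,q4,q5} --1--> {q0,q1,q2,q3,q4}  [seen]
{q0,q1,q2,q3,q4} --0--> {q0,q1,q2,q3,q4,q5}  [seen]
{q0,q1,q2,q3,q4} --1--> {q0,q1,q2,q3,q4}  [seen]
Reachable DFA states: {q0,q1,q2,q4}, {q0,q1,q2,q3,q4,q5}, {q0,q1,q2,q3,q4}.
Accepting DFA states (contain an NFA accepting state): {q0,q1,q2,q4}, {q0,q1,q2,q3,q4,q5}, {q0,q1,q2,q3,q4}.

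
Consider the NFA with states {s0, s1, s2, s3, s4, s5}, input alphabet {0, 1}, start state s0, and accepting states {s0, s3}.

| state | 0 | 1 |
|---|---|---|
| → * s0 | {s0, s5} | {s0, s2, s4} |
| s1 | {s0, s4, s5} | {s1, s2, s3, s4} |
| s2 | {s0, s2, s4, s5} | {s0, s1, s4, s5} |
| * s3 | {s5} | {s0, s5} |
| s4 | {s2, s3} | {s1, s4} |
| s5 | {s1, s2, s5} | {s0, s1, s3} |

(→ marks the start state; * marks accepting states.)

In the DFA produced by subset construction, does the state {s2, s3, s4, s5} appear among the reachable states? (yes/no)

no

Start state of the DFA: {s0}.
{s0} --0--> {s0, s5}  [new]
{s0} --1--> {s0, s2, s4}  [new]
{s0, s5} --0--> {s0, s1, s2, s5}  [new]
{s0, s5} --1--> {s0, s1, s2, s3, s4}  [new]
{s0, s2, s4} --0--> {s0, s2, s3, s4, s5}  [new]
{s0, s2, s4} --1--> {s0, s1, s2, s4, s5}  [new]
{s0, s1, s2, s5} --0--> {s0, s1, s2, s4, s5}  [seen]
{s0, s1, s2, s5} --1--> {s0, s1, s2, s3, s4, s5}  [new]
{s0, s1, s2, s3, s4} --0--> {s0, s2, s3, s4, s5}  [seen]
{s0, s1, s2, s3, s4} --1--> {s0, s1, s2, s3, s4, s5}  [seen]
{s0, s2, s3, s4, s5} --0--> {s0, s1, s2, s3, s4, s5}  [seen]
{s0, s2, s3, s4, s5} --1--> {s0, s1, s2, s3, s4, s5}  [seen]
{s0, s1, s2, s4, s5} --0--> {s0, s1, s2, s3, s4, s5}  [seen]
{s0, s1, s2, s4, s5} --1--> {s0, s1, s2, s3, s4, s5}  [seen]
{s0, s1, s2, s3, s4, s5} --0--> {s0, s1, s2, s3, s4, s5}  [seen]
{s0, s1, s2, s3, s4, s5} --1--> {s0, s1, s2, s3, s4, s5}  [seen]
Reachable DFA states: {s0}, {s0, s5}, {s0, s2, s4}, {s0, s1, s2, s5}, {s0, s1, s2, s3, s4}, {s0, s2, s3, s4, s5}, {s0, s1, s2, s4, s5}, {s0, s1, s2, s3, s4, s5}.
{s2, s3, s4, s5} is not among them.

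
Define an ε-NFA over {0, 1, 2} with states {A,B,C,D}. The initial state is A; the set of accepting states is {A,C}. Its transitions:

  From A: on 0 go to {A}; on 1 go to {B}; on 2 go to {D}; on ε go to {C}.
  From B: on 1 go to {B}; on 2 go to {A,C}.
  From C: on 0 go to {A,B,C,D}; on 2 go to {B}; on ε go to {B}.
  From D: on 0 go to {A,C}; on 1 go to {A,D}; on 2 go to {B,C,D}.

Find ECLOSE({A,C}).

{A,B,C}

Begin with {A,C}.
C →ε {B}; add B.
ε-closure = {A,B,C}.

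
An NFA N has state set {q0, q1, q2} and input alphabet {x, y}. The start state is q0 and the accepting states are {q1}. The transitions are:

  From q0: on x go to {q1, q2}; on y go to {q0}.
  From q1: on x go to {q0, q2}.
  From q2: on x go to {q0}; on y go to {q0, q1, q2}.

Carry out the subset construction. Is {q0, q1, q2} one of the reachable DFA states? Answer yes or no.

yes

Start state of the DFA: {q0}.
{q0} --x--> {q1, q2}  [new]
{q0} --y--> {q0}  [seen]
{q1, q2} --x--> {q0, q2}  [new]
{q1, q2} --y--> {q0, q1, q2}  [new]
{q0, q2} --x--> {q0, q1, q2}  [seen]
{q0, q2} --y--> {q0, q1, q2}  [seen]
{q0, q1, q2} --x--> {q0, q1, q2}  [seen]
{q0, q1, q2} --y--> {q0, q1, q2}  [seen]
Reachable DFA states: {q0}, {q1, q2}, {q0, q2}, {q0, q1, q2}.
{q0, q1, q2} is among them.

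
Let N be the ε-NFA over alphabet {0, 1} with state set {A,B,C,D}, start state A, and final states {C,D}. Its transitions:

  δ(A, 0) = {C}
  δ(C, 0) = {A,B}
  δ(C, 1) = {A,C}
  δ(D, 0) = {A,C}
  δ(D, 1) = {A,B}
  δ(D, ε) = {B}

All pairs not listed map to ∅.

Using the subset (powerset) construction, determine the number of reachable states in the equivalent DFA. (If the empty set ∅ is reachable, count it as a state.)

Start state of the DFA: {A} (ε-closure of the NFA start).
{A} --0--> {C}  [new]
{A} --1--> ∅  [new]
{C} --0--> {A,B}  [new]
{C} --1--> {A,C}  [new]
∅ --0--> ∅  [seen]
∅ --1--> ∅  [seen]
{A,B} --0--> {C}  [seen]
{A,B} --1--> ∅  [seen]
{A,C} --0--> {A,B,C}  [new]
{A,C} --1--> {A,C}  [seen]
{A,B,C} --0--> {A,B,C}  [seen]
{A,B,C} --1--> {A,C}  [seen]
Reachable DFA states: {A}, {C}, ∅, {A,B}, {A,C}, {A,B,C}.

6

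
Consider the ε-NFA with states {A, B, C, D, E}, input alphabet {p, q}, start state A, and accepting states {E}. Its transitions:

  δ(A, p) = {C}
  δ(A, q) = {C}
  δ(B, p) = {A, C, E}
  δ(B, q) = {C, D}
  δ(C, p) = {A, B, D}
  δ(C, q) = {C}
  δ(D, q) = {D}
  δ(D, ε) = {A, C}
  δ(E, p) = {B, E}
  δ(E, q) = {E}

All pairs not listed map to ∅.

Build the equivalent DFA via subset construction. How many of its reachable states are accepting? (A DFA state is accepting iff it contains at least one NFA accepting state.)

Start state of the DFA: {A} (ε-closure of the NFA start).
{A} --p--> {C}  [new]
{A} --q--> {C}  [seen]
{C} --p--> {A, B, C, D}  [new]
{C} --q--> {C}  [seen]
{A, B, C, D} --p--> {A, B, C, D, E}  [new]
{A, B, C, D} --q--> {A, C, D}  [new]
{A, B, C, D, E} --p--> {A, B, C, D, E}  [seen]
{A, B, C, D, E} --q--> {A, C, D, E}  [new]
{A, C, D} --p--> {A, B, C, D}  [seen]
{A, C, D} --q--> {A, C, D}  [seen]
{A, C, D, E} --p--> {A, B, C, D, E}  [seen]
{A, C, D, E} --q--> {A, C, D, E}  [seen]
Reachable DFA states: {A}, {C}, {A, B, C, D}, {A, B, C, D, E}, {A, C, D}, {A, C, D, E}.
Accepting DFA states (contain an NFA accepting state): {A, B, C, D, E}, {A, C, D, E}.

2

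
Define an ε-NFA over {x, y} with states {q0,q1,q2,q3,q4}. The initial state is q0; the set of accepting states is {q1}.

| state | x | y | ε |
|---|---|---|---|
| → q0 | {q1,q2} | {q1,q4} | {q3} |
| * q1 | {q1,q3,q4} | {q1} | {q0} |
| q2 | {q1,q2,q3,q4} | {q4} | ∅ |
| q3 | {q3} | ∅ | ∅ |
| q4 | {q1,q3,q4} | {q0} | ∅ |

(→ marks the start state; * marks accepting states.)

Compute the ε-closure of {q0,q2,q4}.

Begin with {q0,q2,q4}.
q0 →ε {q3}; add q3.
ε-closure = {q0,q2,q3,q4}.

{q0,q2,q3,q4}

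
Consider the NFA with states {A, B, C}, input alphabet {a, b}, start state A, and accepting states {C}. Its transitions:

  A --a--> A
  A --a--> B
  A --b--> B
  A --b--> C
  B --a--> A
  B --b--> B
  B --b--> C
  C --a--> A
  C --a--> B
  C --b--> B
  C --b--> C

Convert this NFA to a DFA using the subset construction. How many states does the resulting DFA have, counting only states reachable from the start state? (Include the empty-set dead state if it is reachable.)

Start state of the DFA: {A}.
{A} --a--> {A, B}  [new]
{A} --b--> {B, C}  [new]
{A, B} --a--> {A, B}  [seen]
{A, B} --b--> {B, C}  [seen]
{B, C} --a--> {A, B}  [seen]
{B, C} --b--> {B, C}  [seen]
Reachable DFA states: {A}, {A, B}, {B, C}.

3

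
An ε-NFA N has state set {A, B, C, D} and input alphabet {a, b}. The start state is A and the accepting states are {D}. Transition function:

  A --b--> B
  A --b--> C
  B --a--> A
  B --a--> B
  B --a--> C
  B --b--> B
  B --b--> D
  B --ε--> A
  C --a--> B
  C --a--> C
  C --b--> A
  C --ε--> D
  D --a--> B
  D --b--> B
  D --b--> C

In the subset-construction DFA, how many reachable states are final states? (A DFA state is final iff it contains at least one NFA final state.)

Start state of the DFA: {A} (ε-closure of the NFA start).
{A} --a--> ∅  [new]
{A} --b--> {A, B, C, D}  [new]
∅ --a--> ∅  [seen]
∅ --b--> ∅  [seen]
{A, B, C, D} --a--> {A, B, C, D}  [seen]
{A, B, C, D} --b--> {A, B, C, D}  [seen]
Reachable DFA states: {A}, ∅, {A, B, C, D}.
Accepting DFA states (contain an NFA accepting state): {A, B, C, D}.

1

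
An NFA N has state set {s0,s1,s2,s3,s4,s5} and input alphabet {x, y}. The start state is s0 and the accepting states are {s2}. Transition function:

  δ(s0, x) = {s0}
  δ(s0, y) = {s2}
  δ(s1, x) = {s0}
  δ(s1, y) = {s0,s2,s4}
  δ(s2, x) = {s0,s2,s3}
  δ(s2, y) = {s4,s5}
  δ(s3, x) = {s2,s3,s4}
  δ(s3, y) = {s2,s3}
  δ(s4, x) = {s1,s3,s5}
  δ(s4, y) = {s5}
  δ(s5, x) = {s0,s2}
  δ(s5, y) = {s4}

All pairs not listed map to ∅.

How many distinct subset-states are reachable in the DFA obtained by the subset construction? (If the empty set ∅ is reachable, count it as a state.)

Start state of the DFA: {s0}.
{s0} --x--> {s0}  [seen]
{s0} --y--> {s2}  [new]
{s2} --x--> {s0,s2,s3}  [new]
{s2} --y--> {s4,s5}  [new]
{s0,s2,s3} --x--> {s0,s2,s3,s4}  [new]
{s0,s2,s3} --y--> {s2,s3,s4,s5}  [new]
{s4,s5} --x--> {s0,s1,s2,s3,s5}  [new]
{s4,s5} --y--> {s4,s5}  [seen]
{s0,s2,s3,s4} --x--> {s0,s1,s2,s3,s4,s5}  [new]
{s0,s2,s3,s4} --y--> {s2,s3,s4,s5}  [seen]
{s2,s3,s4,s5} --x--> {s0,s1,s2,s3,s4,s5}  [seen]
{s2,s3,s4,s5} --y--> {s2,s3,s4,s5}  [seen]
{s0,s1,s2,s3,s5} --x--> {s0,s2,s3,s4}  [seen]
{s0,s1,s2,s3,s5} --y--> {s0,s2,s3,s4,s5}  [new]
{s0,s1,s2,s3,s4,s5} --x--> {s0,s1,s2,s3,s4,s5}  [seen]
{s0,s1,s2,s3,s4,s5} --y--> {s0,s2,s3,s4,s5}  [seen]
{s0,s2,s3,s4,s5} --x--> {s0,s1,s2,s3,s4,s5}  [seen]
{s0,s2,s3,s4,s5} --y--> {s2,s3,s4,s5}  [seen]
Reachable DFA states: {s0}, {s2}, {s0,s2,s3}, {s4,s5}, {s0,s2,s3,s4}, {s2,s3,s4,s5}, {s0,s1,s2,s3,s5}, {s0,s1,s2,s3,s4,s5}, {s0,s2,s3,s4,s5}.

9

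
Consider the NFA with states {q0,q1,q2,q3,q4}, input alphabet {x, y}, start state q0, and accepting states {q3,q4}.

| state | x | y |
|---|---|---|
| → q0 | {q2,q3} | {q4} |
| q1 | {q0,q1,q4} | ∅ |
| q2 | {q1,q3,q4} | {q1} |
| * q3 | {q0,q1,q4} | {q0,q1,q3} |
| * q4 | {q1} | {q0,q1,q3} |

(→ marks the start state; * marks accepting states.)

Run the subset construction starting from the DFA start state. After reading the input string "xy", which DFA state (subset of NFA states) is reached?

Start: {q0}.
δ(q0,x) = {q2,q3}.
Union: {q2,q3}.
After x: {q2,q3}.
δ(q2,y) = {q1}; δ(q3,y) = {q0,q1,q3}.
Union: {q0,q1,q3}.
After y: {q0,q1,q3}.

{q0,q1,q3}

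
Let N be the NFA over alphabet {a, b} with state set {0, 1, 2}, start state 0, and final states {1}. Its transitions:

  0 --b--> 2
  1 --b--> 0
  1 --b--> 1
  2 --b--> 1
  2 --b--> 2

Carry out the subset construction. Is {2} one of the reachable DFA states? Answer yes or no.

yes

Start state of the DFA: {0}.
{0} --a--> ∅  [new]
{0} --b--> {2}  [new]
∅ --a--> ∅  [seen]
∅ --b--> ∅  [seen]
{2} --a--> ∅  [seen]
{2} --b--> {1, 2}  [new]
{1, 2} --a--> ∅  [seen]
{1, 2} --b--> {0, 1, 2}  [new]
{0, 1, 2} --a--> ∅  [seen]
{0, 1, 2} --b--> {0, 1, 2}  [seen]
Reachable DFA states: {0}, ∅, {2}, {1, 2}, {0, 1, 2}.
{2} is among them.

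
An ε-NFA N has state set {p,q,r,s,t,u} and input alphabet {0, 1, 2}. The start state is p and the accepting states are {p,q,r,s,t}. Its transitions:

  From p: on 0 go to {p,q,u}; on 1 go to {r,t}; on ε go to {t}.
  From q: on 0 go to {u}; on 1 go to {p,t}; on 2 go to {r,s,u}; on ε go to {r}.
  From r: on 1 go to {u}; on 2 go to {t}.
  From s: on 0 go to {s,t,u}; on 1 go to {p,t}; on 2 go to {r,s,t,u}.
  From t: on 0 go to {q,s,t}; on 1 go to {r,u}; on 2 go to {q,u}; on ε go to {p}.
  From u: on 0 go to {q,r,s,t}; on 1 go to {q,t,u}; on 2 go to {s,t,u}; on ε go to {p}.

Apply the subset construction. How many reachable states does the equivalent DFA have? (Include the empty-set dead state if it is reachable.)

Start state of the DFA: {p,t} (ε-closure of the NFA start).
{p,t} --0--> {p,q,r,s,t,u}  [new]
{p,t} --1--> {p,r,t,u}  [new]
{p,t} --2--> {p,q,r,t,u}  [new]
{p,q,r,s,t,u} --0--> {p,q,r,s,t,u}  [seen]
{p,q,r,s,t,u} --1--> {p,q,r,t,u}  [seen]
{p,q,r,s,t,u} --2--> {p,q,r,s,t,u}  [seen]
{p,r,t,u} --0--> {p,q,r,s,t,u}  [seen]
{p,r,t,u} --1--> {p,q,r,t,u}  [seen]
{p,r,t,u} --2--> {p,q,r,s,t,u}  [seen]
{p,q,r,t,u} --0--> {p,q,r,s,t,u}  [seen]
{p,q,r,t,u} --1--> {p,q,r,t,u}  [seen]
{p,q,r,t,u} --2--> {p,q,r,s,t,u}  [seen]
Reachable DFA states: {p,t}, {p,q,r,s,t,u}, {p,r,t,u}, {p,q,r,t,u}.

4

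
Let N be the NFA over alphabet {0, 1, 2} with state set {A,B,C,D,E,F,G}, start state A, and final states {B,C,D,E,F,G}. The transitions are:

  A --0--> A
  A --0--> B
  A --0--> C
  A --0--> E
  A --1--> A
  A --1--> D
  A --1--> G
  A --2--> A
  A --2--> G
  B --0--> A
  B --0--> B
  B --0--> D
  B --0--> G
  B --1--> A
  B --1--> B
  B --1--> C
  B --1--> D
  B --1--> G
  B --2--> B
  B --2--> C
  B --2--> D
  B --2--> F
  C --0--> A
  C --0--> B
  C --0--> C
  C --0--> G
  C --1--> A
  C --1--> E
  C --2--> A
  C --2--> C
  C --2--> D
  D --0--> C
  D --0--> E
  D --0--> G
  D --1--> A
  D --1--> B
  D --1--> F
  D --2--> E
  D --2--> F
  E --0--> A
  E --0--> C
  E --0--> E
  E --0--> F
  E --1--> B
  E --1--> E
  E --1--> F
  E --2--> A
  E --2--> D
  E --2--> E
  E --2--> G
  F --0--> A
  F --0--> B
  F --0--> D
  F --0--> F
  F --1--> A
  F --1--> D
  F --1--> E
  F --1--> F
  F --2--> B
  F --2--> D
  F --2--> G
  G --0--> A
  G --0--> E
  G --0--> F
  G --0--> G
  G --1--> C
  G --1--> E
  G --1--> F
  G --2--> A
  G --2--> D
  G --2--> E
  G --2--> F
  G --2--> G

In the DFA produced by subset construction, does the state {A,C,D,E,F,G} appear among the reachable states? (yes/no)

yes

Start state of the DFA: {A}.
{A} --0--> {A,B,C,E}  [new]
{A} --1--> {A,D,G}  [new]
{A} --2--> {A,G}  [new]
{A,B,C,E} --0--> {A,B,C,D,E,F,G}  [new]
{A,B,C,E} --1--> {A,B,C,D,E,F,G}  [seen]
{A,B,C,E} --2--> {A,B,C,D,E,F,G}  [seen]
{A,D,G} --0--> {A,B,C,E,F,G}  [new]
{A,D,G} --1--> {A,B,C,D,E,F,G}  [seen]
{A,D,G} --2--> {A,D,E,F,G}  [new]
{A,G} --0--> {A,B,C,E,F,G}  [seen]
{A,G} --1--> {A,C,D,E,F,G}  [new]
{A,G} --2--> {A,D,E,F,G}  [seen]
{A,B,C,D,E,F,G} --0--> {A,B,C,D,E,F,G}  [seen]
{A,B,C,D,E,F,G} --1--> {A,B,C,D,E,F,G}  [seen]
{A,B,C,D,E,F,G} --2--> {A,B,C,D,E,F,G}  [seen]
{A,B,C,E,F,G} --0--> {A,B,C,D,E,F,G}  [seen]
{A,B,C,E,F,G} --1--> {A,B,C,D,E,F,G}  [seen]
{A,B,C,E,F,G} --2--> {A,B,C,D,E,F,G}  [seen]
{A,D,E,F,G} --0--> {A,B,C,D,E,F,G}  [seen]
{A,D,E,F,G} --1--> {A,B,C,D,E,F,G}  [seen]
{A,D,E,F,G} --2--> {A,B,D,E,F,G}  [new]
{A,C,D,E,F,G} --0--> {A,B,C,D,E,F,G}  [seen]
{A,C,D,E,F,G} --1--> {A,B,C,D,E,F,G}  [seen]
{A,C,D,E,F,G} --2--> {A,B,C,D,E,F,G}  [seen]
{A,B,D,E,F,G} --0--> {A,B,C,D,E,F,G}  [seen]
{A,B,D,E,F,G} --1--> {A,B,C,D,E,F,G}  [seen]
{A,B,D,E,F,G} --2--> {A,B,C,D,E,F,G}  [seen]
Reachable DFA states: {A}, {A,B,C,E}, {A,D,G}, {A,G}, {A,B,C,D,E,F,G}, {A,B,C,E,F,G}, {A,D,E,F,G}, {A,C,D,E,F,G}, {A,B,D,E,F,G}.
{A,C,D,E,F,G} is among them.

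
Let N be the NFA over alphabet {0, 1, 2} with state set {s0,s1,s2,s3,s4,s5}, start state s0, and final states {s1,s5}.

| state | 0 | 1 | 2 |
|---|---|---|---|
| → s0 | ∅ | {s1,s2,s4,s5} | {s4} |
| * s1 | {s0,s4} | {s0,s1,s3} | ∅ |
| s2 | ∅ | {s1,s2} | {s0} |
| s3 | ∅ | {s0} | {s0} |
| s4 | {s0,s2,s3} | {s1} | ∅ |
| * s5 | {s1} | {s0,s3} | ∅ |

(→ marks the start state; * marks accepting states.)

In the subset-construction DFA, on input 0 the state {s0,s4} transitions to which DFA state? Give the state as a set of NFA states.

{s0,s2,s3}

δ(s0,0) = ∅; δ(s4,0) = {s0,s2,s3}.
Union: {s0,s2,s3}.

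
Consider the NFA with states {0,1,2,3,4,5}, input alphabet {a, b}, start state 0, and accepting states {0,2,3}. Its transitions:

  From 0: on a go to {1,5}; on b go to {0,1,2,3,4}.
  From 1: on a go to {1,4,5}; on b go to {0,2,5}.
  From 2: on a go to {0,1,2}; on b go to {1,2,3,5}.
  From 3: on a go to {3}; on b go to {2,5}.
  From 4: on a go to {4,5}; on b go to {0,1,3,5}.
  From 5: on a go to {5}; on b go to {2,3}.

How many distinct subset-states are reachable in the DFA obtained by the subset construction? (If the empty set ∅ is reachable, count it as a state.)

7

Start state of the DFA: {0}.
{0} --a--> {1,5}  [new]
{0} --b--> {0,1,2,3,4}  [new]
{1,5} --a--> {1,4,5}  [new]
{1,5} --b--> {0,2,3,5}  [new]
{0,1,2,3,4} --a--> {0,1,2,3,4,5}  [new]
{0,1,2,3,4} --b--> {0,1,2,3,4,5}  [seen]
{1,4,5} --a--> {1,4,5}  [seen]
{1,4,5} --b--> {0,1,2,3,5}  [new]
{0,2,3,5} --a--> {0,1,2,3,5}  [seen]
{0,2,3,5} --b--> {0,1,2,3,4,5}  [seen]
{0,1,2,3,4,5} --a--> {0,1,2,3,4,5}  [seen]
{0,1,2,3,4,5} --b--> {0,1,2,3,4,5}  [seen]
{0,1,2,3,5} --a--> {0,1,2,3,4,5}  [seen]
{0,1,2,3,5} --b--> {0,1,2,3,4,5}  [seen]
Reachable DFA states: {0}, {1,5}, {0,1,2,3,4}, {1,4,5}, {0,2,3,5}, {0,1,2,3,4,5}, {0,1,2,3,5}.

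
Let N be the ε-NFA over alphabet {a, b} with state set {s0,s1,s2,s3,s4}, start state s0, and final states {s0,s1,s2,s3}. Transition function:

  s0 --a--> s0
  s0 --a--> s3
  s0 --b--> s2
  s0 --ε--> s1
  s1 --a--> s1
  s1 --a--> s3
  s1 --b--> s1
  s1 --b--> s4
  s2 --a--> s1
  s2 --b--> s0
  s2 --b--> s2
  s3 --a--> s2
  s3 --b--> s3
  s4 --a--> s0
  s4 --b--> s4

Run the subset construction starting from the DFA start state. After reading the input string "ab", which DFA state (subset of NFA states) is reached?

{s1,s2,s3,s4}

Start: {s0,s1}.
δ(s0,a) = {s0,s3}; δ(s1,a) = {s1,s3}.
Union: {s0,s1,s3}.
After a: {s0,s1,s3}.
δ(s0,b) = {s2}; δ(s1,b) = {s1,s4}; δ(s3,b) = {s3}.
Union: {s1,s2,s3,s4}.
After b: {s1,s2,s3,s4}.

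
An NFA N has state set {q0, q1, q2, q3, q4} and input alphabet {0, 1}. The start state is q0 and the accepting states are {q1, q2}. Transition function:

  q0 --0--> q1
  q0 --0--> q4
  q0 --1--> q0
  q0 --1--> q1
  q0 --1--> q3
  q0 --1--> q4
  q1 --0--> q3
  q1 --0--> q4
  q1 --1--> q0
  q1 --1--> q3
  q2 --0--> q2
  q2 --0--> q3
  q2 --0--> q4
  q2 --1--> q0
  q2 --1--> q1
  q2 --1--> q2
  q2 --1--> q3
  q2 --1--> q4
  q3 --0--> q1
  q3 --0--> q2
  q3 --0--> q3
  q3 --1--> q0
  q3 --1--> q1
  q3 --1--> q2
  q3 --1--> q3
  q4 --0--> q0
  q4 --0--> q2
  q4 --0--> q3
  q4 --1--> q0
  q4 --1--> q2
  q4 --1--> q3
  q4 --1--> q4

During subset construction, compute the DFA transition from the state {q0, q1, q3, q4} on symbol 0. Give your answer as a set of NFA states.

δ(q0,0) = {q1, q4}; δ(q1,0) = {q3, q4}; δ(q3,0) = {q1, q2, q3}; δ(q4,0) = {q0, q2, q3}.
Union: {q0, q1, q2, q3, q4}.

{q0, q1, q2, q3, q4}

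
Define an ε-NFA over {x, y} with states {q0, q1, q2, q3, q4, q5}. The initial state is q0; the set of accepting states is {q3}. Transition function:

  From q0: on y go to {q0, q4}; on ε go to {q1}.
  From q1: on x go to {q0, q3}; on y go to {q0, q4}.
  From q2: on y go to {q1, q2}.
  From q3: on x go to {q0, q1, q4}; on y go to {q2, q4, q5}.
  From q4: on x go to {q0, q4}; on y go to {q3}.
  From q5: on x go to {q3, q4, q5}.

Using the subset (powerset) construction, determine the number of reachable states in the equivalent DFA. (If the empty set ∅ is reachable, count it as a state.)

8

Start state of the DFA: {q0, q1} (ε-closure of the NFA start).
{q0, q1} --x--> {q0, q1, q3}  [new]
{q0, q1} --y--> {q0, q1, q4}  [new]
{q0, q1, q3} --x--> {q0, q1, q3, q4}  [new]
{q0, q1, q3} --y--> {q0, q1, q2, q4, q5}  [new]
{q0, q1, q4} --x--> {q0, q1, q3, q4}  [seen]
{q0, q1, q4} --y--> {q0, q1, q3, q4}  [seen]
{q0, q1, q3, q4} --x--> {q0, q1, q3, q4}  [seen]
{q0, q1, q3, q4} --y--> {q0, q1, q2, q3, q4, q5}  [new]
{q0, q1, q2, q4, q5} --x--> {q0, q1, q3, q4, q5}  [new]
{q0, q1, q2, q4, q5} --y--> {q0, q1, q2, q3, q4}  [new]
{q0, q1, q2, q3, q4, q5} --x--> {q0, q1, q3, q4, q5}  [seen]
{q0, q1, q2, q3, q4, q5} --y--> {q0, q1, q2, q3, q4, q5}  [seen]
{q0, q1, q3, q4, q5} --x--> {q0, q1, q3, q4, q5}  [seen]
{q0, q1, q3, q4, q5} --y--> {q0, q1, q2, q3, q4, q5}  [seen]
{q0, q1, q2, q3, q4} --x--> {q0, q1, q3, q4}  [seen]
{q0, q1, q2, q3, q4} --y--> {q0, q1, q2, q3, q4, q5}  [seen]
Reachable DFA states: {q0, q1}, {q0, q1, q3}, {q0, q1, q4}, {q0, q1, q3, q4}, {q0, q1, q2, q4, q5}, {q0, q1, q2, q3, q4, q5}, {q0, q1, q3, q4, q5}, {q0, q1, q2, q3, q4}.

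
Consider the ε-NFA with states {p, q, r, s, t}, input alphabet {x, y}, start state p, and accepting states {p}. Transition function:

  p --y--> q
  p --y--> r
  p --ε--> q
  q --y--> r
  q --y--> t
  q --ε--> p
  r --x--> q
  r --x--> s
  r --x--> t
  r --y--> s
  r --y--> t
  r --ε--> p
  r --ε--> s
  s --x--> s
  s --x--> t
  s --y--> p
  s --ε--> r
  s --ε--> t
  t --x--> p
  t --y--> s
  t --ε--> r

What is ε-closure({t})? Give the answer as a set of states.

{p, q, r, s, t}

Begin with {t}.
t →ε {r}; add r.
r →ε {p, s}; add p, s.
p →ε {q}; add q.
ε-closure = {p, q, r, s, t}.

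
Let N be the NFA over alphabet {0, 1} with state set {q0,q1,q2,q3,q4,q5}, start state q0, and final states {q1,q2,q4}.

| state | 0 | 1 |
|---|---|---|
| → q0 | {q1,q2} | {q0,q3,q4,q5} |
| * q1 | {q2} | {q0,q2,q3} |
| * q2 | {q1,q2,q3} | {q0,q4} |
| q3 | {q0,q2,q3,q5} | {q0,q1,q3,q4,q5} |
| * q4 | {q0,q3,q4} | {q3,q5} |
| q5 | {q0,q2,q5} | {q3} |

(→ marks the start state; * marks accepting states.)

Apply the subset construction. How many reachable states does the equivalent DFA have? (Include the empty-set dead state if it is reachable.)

8

Start state of the DFA: {q0}.
{q0} --0--> {q1,q2}  [new]
{q0} --1--> {q0,q3,q4,q5}  [new]
{q1,q2} --0--> {q1,q2,q3}  [new]
{q1,q2} --1--> {q0,q2,q3,q4}  [new]
{q0,q3,q4,q5} --0--> {q0,q1,q2,q3,q4,q5}  [new]
{q0,q3,q4,q5} --1--> {q0,q1,q3,q4,q5}  [new]
{q1,q2,q3} --0--> {q0,q1,q2,q3,q5}  [new]
{q1,q2,q3} --1--> {q0,q1,q2,q3,q4,q5}  [seen]
{q0,q2,q3,q4} --0--> {q0,q1,q2,q3,q4,q5}  [seen]
{q0,q2,q3,q4} --1--> {q0,q1,q3,q4,q5}  [seen]
{q0,q1,q2,q3,q4,q5} --0--> {q0,q1,q2,q3,q4,q5}  [seen]
{q0,q1,q2,q3,q4,q5} --1--> {q0,q1,q2,q3,q4,q5}  [seen]
{q0,q1,q3,q4,q5} --0--> {q0,q1,q2,q3,q4,q5}  [seen]
{q0,q1,q3,q4,q5} --1--> {q0,q1,q2,q3,q4,q5}  [seen]
{q0,q1,q2,q3,q5} --0--> {q0,q1,q2,q3,q5}  [seen]
{q0,q1,q2,q3,q5} --1--> {q0,q1,q2,q3,q4,q5}  [seen]
Reachable DFA states: {q0}, {q1,q2}, {q0,q3,q4,q5}, {q1,q2,q3}, {q0,q2,q3,q4}, {q0,q1,q2,q3,q4,q5}, {q0,q1,q3,q4,q5}, {q0,q1,q2,q3,q5}.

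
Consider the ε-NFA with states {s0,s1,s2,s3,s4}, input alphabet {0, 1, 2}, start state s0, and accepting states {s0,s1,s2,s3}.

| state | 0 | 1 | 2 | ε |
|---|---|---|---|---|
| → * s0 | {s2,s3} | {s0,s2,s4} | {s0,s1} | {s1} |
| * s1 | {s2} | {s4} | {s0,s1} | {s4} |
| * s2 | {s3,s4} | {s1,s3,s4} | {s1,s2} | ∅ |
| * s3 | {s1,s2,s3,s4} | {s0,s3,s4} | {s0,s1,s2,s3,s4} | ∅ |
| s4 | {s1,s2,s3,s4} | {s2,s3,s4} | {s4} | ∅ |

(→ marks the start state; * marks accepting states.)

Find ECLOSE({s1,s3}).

Begin with {s1,s3}.
s1 →ε {s4}; add s4.
ε-closure = {s1,s3,s4}.

{s1,s3,s4}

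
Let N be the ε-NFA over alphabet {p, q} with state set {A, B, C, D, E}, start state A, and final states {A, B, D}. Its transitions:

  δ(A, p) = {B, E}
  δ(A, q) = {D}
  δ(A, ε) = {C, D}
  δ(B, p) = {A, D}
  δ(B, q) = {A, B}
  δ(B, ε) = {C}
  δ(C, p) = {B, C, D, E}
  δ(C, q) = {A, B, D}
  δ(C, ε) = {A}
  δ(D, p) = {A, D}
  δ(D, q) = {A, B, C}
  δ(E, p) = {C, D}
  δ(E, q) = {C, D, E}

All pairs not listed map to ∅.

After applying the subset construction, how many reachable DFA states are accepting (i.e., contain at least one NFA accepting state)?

3

Start state of the DFA: {A, C, D} (ε-closure of the NFA start).
{A, C, D} --p--> {A, B, C, D, E}  [new]
{A, C, D} --q--> {A, B, C, D}  [new]
{A, B, C, D, E} --p--> {A, B, C, D, E}  [seen]
{A, B, C, D, E} --q--> {A, B, C, D, E}  [seen]
{A, B, C, D} --p--> {A, B, C, D, E}  [seen]
{A, B, C, D} --q--> {A, B, C, D}  [seen]
Reachable DFA states: {A, C, D}, {A, B, C, D, E}, {A, B, C, D}.
Accepting DFA states (contain an NFA accepting state): {A, C, D}, {A, B, C, D, E}, {A, B, C, D}.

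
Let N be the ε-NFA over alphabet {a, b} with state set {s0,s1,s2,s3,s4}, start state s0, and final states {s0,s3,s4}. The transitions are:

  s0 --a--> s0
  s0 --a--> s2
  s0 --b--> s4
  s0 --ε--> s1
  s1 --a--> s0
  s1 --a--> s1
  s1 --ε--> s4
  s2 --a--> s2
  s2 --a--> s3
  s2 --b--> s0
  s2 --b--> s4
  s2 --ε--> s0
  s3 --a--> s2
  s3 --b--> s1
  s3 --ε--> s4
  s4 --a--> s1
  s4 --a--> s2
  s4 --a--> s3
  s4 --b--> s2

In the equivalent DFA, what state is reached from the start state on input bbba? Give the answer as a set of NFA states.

Start: {s0,s1,s4}.
δ(s0,b) = {s4}; δ(s1,b) = ∅; δ(s4,b) = {s2}.
Union: {s2,s4}.
ε-closure gives {s0,s1,s2,s4}.
After b: {s0,s1,s2,s4}.
δ(s0,b) = {s4}; δ(s1,b) = ∅; δ(s2,b) = {s0,s4}; δ(s4,b) = {s2}.
Union: {s0,s2,s4}.
ε-closure gives {s0,s1,s2,s4}.
After b: {s0,s1,s2,s4}.
δ(s0,b) = {s4}; δ(s1,b) = ∅; δ(s2,b) = {s0,s4}; δ(s4,b) = {s2}.
Union: {s0,s2,s4}.
ε-closure gives {s0,s1,s2,s4}.
After b: {s0,s1,s2,s4}.
δ(s0,a) = {s0,s2}; δ(s1,a) = {s0,s1}; δ(s2,a) = {s2,s3}; δ(s4,a) = {s1,s2,s3}.
Union: {s0,s1,s2,s3}.
ε-closure gives {s0,s1,s2,s3,s4}.
After a: {s0,s1,s2,s3,s4}.

{s0,s1,s2,s3,s4}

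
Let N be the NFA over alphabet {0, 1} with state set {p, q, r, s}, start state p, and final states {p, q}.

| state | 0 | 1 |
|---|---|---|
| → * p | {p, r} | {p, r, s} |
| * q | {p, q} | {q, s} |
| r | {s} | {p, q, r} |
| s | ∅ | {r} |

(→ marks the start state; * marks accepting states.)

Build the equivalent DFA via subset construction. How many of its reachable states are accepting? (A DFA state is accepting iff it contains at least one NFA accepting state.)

4

Start state of the DFA: {p}.
{p} --0--> {p, r}  [new]
{p} --1--> {p, r, s}  [new]
{p, r} --0--> {p, r, s}  [seen]
{p, r} --1--> {p, q, r, s}  [new]
{p, r, s} --0--> {p, r, s}  [seen]
{p, r, s} --1--> {p, q, r, s}  [seen]
{p, q, r, s} --0--> {p, q, r, s}  [seen]
{p, q, r, s} --1--> {p, q, r, s}  [seen]
Reachable DFA states: {p}, {p, r}, {p, r, s}, {p, q, r, s}.
Accepting DFA states (contain an NFA accepting state): {p}, {p, r}, {p, r, s}, {p, q, r, s}.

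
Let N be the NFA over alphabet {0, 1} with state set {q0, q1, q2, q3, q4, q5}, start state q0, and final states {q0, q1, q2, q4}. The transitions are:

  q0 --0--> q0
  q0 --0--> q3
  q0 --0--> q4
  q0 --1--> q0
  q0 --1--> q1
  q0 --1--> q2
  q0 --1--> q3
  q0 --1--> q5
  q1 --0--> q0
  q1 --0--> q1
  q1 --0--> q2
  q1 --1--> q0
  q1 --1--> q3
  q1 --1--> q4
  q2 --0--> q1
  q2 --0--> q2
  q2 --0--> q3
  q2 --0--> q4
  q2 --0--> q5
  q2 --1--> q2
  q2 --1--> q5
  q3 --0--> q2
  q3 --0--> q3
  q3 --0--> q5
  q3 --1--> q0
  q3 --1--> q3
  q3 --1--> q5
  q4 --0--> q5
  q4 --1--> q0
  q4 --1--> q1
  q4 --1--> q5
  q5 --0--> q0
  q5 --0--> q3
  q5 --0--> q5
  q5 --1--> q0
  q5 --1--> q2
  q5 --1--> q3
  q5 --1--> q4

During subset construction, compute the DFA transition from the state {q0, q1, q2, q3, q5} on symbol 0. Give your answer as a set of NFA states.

{q0, q1, q2, q3, q4, q5}

δ(q0,0) = {q0, q3, q4}; δ(q1,0) = {q0, q1, q2}; δ(q2,0) = {q1, q2, q3, q4, q5}; δ(q3,0) = {q2, q3, q5}; δ(q5,0) = {q0, q3, q5}.
Union: {q0, q1, q2, q3, q4, q5}.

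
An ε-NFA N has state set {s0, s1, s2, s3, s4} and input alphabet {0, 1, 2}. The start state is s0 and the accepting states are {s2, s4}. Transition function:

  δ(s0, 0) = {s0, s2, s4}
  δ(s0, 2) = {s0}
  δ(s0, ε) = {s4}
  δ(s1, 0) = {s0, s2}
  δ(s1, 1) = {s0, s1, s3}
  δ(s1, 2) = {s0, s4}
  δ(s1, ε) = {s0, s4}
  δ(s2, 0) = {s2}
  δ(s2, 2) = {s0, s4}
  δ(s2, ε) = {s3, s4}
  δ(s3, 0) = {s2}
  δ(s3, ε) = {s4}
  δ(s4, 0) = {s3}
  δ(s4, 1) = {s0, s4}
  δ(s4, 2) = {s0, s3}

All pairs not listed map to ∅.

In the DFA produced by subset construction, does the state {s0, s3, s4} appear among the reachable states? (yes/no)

yes

Start state of the DFA: {s0, s4} (ε-closure of the NFA start).
{s0, s4} --0--> {s0, s2, s3, s4}  [new]
{s0, s4} --1--> {s0, s4}  [seen]
{s0, s4} --2--> {s0, s3, s4}  [new]
{s0, s2, s3, s4} --0--> {s0, s2, s3, s4}  [seen]
{s0, s2, s3, s4} --1--> {s0, s4}  [seen]
{s0, s2, s3, s4} --2--> {s0, s3, s4}  [seen]
{s0, s3, s4} --0--> {s0, s2, s3, s4}  [seen]
{s0, s3, s4} --1--> {s0, s4}  [seen]
{s0, s3, s4} --2--> {s0, s3, s4}  [seen]
Reachable DFA states: {s0, s4}, {s0, s2, s3, s4}, {s0, s3, s4}.
{s0, s3, s4} is among them.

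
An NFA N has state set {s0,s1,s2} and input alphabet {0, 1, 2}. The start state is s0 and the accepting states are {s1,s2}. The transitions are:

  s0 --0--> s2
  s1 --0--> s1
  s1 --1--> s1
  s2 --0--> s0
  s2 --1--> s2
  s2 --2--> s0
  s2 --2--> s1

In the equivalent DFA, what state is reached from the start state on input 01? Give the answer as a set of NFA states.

{s2}

Start: {s0}.
δ(s0,0) = {s2}.
Union: {s2}.
After 0: {s2}.
δ(s2,1) = {s2}.
Union: {s2}.
After 1: {s2}.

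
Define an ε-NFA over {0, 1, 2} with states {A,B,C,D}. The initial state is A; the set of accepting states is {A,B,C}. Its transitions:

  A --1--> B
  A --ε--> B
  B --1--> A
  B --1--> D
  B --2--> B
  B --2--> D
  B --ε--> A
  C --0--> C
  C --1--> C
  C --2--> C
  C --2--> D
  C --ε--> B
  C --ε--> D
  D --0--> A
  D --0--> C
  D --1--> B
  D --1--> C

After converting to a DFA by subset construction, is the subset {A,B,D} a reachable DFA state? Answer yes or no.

yes

Start state of the DFA: {A,B} (ε-closure of the NFA start).
{A,B} --0--> ∅  [new]
{A,B} --1--> {A,B,D}  [new]
{A,B} --2--> {A,B,D}  [seen]
∅ --0--> ∅  [seen]
∅ --1--> ∅  [seen]
∅ --2--> ∅  [seen]
{A,B,D} --0--> {A,B,C,D}  [new]
{A,B,D} --1--> {A,B,C,D}  [seen]
{A,B,D} --2--> {A,B,D}  [seen]
{A,B,C,D} --0--> {A,B,C,D}  [seen]
{A,B,C,D} --1--> {A,B,C,D}  [seen]
{A,B,C,D} --2--> {A,B,C,D}  [seen]
Reachable DFA states: {A,B}, ∅, {A,B,D}, {A,B,C,D}.
{A,B,D} is among them.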